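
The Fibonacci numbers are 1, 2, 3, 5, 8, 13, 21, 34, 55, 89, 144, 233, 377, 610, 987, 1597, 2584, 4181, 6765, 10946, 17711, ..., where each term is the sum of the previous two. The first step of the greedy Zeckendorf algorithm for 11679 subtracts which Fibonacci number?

10946

10946 ≤ 11679 < 17711, so the largest Fibonacci number not exceeding 11679 is 10946.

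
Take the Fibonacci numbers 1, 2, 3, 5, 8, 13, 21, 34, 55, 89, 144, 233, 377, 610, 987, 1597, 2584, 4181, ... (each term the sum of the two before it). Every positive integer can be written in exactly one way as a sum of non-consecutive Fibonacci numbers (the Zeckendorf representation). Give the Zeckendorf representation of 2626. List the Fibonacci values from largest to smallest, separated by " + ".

2584 + 34 + 8

2584 ≤ 2626 < 4181, so take 2584; remainder 42
34 ≤ 42 < 55, so take 34; remainder 8
8 ≤ 8 < 13, so take 8; remainder 0
So 2626 = 2584 + 34 + 8, with no two terms consecutive in the sequence.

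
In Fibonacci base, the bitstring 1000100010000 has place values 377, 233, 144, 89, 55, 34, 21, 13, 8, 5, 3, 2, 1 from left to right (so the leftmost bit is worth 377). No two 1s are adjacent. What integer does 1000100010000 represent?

Summing the place values of the 1 bits: 377 + 55 + 8 = 440.

440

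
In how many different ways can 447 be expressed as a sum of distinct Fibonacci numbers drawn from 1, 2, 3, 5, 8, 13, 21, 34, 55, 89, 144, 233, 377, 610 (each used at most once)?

10

Each representation comes from the Zeckendorf form by replacing some F_k with F_{k−1} + F_{k−2} where possible.
447 = 377+55+13+2 = 377+55+8+5+2 = 377+34+21+13+2 = … (7 more), for 10 in all.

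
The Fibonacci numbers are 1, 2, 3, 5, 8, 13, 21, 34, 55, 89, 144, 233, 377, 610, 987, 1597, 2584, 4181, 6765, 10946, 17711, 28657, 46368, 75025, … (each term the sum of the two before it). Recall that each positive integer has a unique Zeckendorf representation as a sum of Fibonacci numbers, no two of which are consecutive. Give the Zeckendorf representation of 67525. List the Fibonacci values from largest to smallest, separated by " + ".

46368 + 17711 + 2584 + 610 + 233 + 13 + 5 + 1

subtract 46368 from 67525: 21157 remains
subtract 17711 from 21157: 3446 remains
subtract 2584 from 3446: 862 remains
subtract 610 from 862: 252 remains
subtract 233 from 252: 19 remains
subtract 13 from 19: 6 remains
subtract 5 from 6: 1 remains
subtract 1 from 1: 0 remains
So 67525 = 46368 + 17711 + 2584 + 610 + 233 + 13 + 5 + 1, with no two terms consecutive in the sequence.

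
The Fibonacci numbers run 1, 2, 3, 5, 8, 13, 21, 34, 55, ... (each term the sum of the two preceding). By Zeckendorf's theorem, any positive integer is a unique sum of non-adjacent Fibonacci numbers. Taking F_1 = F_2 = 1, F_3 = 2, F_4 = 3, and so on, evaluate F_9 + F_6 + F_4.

F_9 + F_6 + F_4 = 34 + 8 + 3 = 45.

45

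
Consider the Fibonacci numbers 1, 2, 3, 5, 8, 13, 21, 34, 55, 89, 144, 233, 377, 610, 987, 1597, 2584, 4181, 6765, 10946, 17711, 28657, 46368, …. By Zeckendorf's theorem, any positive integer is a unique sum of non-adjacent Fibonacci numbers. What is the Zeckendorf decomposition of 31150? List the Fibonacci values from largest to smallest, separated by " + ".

28657 + 1597 + 610 + 233 + 34 + 13 + 5 + 1

subtract 28657 from 31150: 2493 remains
subtract 1597 from 2493: 896 remains
subtract 610 from 896: 286 remains
subtract 233 from 286: 53 remains
subtract 34 from 53: 19 remains
subtract 13 from 19: 6 remains
subtract 5 from 6: 1 remains
subtract 1 from 1: 0 remains
So 31150 = 28657 + 1597 + 610 + 233 + 34 + 13 + 5 + 1, with no two terms consecutive in the sequence.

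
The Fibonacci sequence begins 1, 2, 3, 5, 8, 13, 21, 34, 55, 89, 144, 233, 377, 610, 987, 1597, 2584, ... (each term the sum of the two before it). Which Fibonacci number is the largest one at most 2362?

1597 ≤ 2362 < 2584, so the largest Fibonacci number not exceeding 2362 is 1597.

1597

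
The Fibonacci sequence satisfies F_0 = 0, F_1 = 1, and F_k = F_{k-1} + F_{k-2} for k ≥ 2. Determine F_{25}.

75025

Iterating the recurrence up to F_{17} = 1597 and F_{16} = 987:
F_{18} = F_{17} + F_{16} = 1597 + 987 = 2584
F_{19} = F_{18} + F_{17} = 2584 + 1597 = 4181
F_{20} = F_{19} + F_{18} = 4181 + 2584 = 6765
F_{21} = F_{20} + F_{19} = 6765 + 4181 = 10946
F_{22} = F_{21} + F_{20} = 10946 + 6765 = 17711
F_{23} = F_{22} + F_{21} = 17711 + 10946 = 28657
F_{24} = F_{23} + F_{22} = 28657 + 17711 = 46368
F_{25} = F_{24} + F_{23} = 46368 + 28657 = 75025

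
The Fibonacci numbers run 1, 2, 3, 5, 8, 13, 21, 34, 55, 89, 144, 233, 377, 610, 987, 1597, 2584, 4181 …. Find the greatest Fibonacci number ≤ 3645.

2584 ≤ 3645 < 4181, so the largest Fibonacci number not exceeding 3645 is 2584.

2584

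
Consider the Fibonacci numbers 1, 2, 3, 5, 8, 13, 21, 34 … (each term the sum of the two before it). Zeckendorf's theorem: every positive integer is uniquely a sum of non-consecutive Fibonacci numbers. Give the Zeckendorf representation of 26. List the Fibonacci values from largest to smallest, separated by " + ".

21 + 5

subtract 21 from 26: 5 remains
subtract 5 from 5: 0 remains
So 26 = 21 + 5, with no two terms consecutive in the sequence.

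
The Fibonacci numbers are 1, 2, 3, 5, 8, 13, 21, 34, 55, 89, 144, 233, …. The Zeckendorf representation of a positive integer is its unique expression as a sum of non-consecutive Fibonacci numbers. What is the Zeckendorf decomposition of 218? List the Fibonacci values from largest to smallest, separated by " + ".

144 + 55 + 13 + 5 + 1

Greedily peel off the largest Fibonacci term at each step:
144 ≤ 218 < 233, so take 144; remainder 74
55 ≤ 74 < 89, so take 55; remainder 19
13 ≤ 19 < 21, so take 13; remainder 6
5 ≤ 6 < 8, so take 5; remainder 1
1 ≤ 1 < 2, so take 1; remainder 0
So 218 = 144 + 55 + 13 + 5 + 1, with no two terms consecutive in the sequence.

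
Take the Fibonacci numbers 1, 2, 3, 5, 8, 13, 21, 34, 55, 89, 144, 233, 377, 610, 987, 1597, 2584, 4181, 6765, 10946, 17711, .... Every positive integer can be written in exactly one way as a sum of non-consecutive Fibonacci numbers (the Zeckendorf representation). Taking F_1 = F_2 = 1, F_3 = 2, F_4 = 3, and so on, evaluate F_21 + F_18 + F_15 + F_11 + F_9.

F_21 + F_18 + F_15 + F_11 + F_9 = 10946 + 2584 + 610 + 89 + 34 = 14263.

14263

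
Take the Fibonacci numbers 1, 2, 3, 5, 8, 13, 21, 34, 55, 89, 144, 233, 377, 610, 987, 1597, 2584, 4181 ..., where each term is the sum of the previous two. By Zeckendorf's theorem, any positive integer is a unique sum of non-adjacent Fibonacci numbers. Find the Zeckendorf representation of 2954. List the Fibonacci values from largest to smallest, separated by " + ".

2584 + 233 + 89 + 34 + 13 + 1

Greedily peel off the largest Fibonacci term at each step:
take 2584 (≤ 2954); 2954 − 2584 = 370
take 233 (≤ 370); 370 − 233 = 137
take 89 (≤ 137); 137 − 89 = 48
take 34 (≤ 48); 48 − 34 = 14
take 13 (≤ 14); 14 − 13 = 1
take 1 (≤ 1); 1 − 1 = 0
So 2954 = 2584 + 233 + 89 + 34 + 13 + 1, with no two terms consecutive in the sequence.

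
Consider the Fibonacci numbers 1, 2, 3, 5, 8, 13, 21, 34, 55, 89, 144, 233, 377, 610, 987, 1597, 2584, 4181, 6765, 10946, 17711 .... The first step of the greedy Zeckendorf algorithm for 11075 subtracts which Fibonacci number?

10946

10946 ≤ 11075 < 17711, so the largest Fibonacci number not exceeding 11075 is 10946.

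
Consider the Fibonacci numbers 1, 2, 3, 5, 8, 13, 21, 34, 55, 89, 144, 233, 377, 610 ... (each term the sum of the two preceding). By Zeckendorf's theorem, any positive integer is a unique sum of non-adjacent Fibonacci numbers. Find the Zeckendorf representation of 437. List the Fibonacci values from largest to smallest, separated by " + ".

377 ≤ 437 < 610, so take 377; remainder 60
55 ≤ 60 < 89, so take 55; remainder 5
5 ≤ 5 < 8, so take 5; remainder 0
So 437 = 377 + 55 + 5, with no two terms consecutive in the sequence.

377 + 55 + 5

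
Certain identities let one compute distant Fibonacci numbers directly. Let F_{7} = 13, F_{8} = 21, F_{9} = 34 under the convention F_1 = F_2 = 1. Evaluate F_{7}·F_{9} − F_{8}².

13·34 − 21² = 442 − 441 = 1. (Cassini's identity: F_{k−1}F_{k+1} − F_k² = (−1)^k.)

1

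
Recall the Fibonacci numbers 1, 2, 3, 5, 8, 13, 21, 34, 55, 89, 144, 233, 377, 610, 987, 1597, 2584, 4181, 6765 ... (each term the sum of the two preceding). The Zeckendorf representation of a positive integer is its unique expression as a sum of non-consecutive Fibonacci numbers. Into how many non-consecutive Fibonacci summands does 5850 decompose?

6

4181 ≤ 5850 < 6765, so take 4181; remainder 1669
1597 ≤ 1669 < 2584, so take 1597; remainder 72
55 ≤ 72 < 89, so take 55; remainder 17
13 ≤ 17 < 21, so take 13; remainder 4
3 ≤ 4 < 5, so take 3; remainder 1
1 ≤ 1 < 2, so take 1; remainder 0
5850 = 4181 + 1597 + 55 + 13 + 3 + 1, which has 6 terms.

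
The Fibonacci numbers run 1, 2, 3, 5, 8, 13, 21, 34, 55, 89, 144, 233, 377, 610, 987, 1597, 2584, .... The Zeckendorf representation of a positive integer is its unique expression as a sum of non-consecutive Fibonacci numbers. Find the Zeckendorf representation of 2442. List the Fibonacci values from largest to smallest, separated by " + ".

1597 + 610 + 233 + 2

take 1597 (≤ 2442); 2442 − 1597 = 845
take 610 (≤ 845); 845 − 610 = 235
take 233 (≤ 235); 235 − 233 = 2
take 2 (≤ 2); 2 − 2 = 0
So 2442 = 1597 + 610 + 233 + 2, with no two terms consecutive in the sequence.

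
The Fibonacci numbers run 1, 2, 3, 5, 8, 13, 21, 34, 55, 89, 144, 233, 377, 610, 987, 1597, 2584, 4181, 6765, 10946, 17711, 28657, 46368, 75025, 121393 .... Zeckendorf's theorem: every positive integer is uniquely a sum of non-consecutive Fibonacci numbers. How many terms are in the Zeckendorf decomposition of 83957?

8

Greedily peel off the largest Fibonacci term at each step:
largest Fibonacci ≤ 83957 is 75025; 83957 − 75025 = 8932
largest Fibonacci ≤ 8932 is 6765; 8932 − 6765 = 2167
largest Fibonacci ≤ 2167 is 1597; 2167 − 1597 = 570
largest Fibonacci ≤ 570 is 377; 570 − 377 = 193
largest Fibonacci ≤ 193 is 144; 193 − 144 = 49
largest Fibonacci ≤ 49 is 34; 49 − 34 = 15
largest Fibonacci ≤ 15 is 13; 15 − 13 = 2
largest Fibonacci ≤ 2 is 2; 2 − 2 = 0
83957 = 75025 + 6765 + 1597 + 377 + 144 + 34 + 13 + 2, which has 8 terms.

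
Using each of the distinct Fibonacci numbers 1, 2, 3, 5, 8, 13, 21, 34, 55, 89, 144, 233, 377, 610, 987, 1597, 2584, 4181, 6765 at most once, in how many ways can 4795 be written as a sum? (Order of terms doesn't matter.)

Starting from the Zeckendorf form and repeatedly splitting a term F_k into F_{k−1} + F_{k−2} (when neither is already used) reaches every representation.
4795 = 4181+610+3+1 = 4181+377+233+3+1 = 2584+1597+610+3+1 = 4181+377+144+89+3+1 = … (13 more), for 17 in all.

17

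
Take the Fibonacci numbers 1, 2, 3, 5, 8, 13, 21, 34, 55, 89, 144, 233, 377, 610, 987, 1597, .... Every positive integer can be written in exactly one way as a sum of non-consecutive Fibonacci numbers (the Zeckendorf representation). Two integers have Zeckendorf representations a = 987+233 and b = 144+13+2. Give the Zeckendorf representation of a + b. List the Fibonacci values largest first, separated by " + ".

987 + 377 + 13 + 2

The two numbers are 1220 and 159, so their sum is 1379.
Greedily peel off the largest Fibonacci term at each step:
subtract 987 from 1379: 392 remains
subtract 377 from 392: 15 remains
subtract 13 from 15: 2 remains
subtract 2 from 2: 0 remains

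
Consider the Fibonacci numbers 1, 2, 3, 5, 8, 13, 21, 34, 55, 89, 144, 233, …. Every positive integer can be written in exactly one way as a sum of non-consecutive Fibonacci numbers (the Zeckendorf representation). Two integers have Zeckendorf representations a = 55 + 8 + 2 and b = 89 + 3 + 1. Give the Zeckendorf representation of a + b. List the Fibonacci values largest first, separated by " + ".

The two numbers are 65 and 93, so their sum is 158.
158: greatest Fibonacci not exceeding it is 144, leaving 14
14: greatest Fibonacci not exceeding it is 13, leaving 1
1: greatest Fibonacci not exceeding it is 1, leaving 0

144 + 13 + 1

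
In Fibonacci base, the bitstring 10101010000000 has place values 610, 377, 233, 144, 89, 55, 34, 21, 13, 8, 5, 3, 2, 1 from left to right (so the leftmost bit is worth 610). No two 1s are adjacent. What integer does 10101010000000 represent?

966

Summing the place values of the 1 bits: 610 + 233 + 89 + 34 = 966.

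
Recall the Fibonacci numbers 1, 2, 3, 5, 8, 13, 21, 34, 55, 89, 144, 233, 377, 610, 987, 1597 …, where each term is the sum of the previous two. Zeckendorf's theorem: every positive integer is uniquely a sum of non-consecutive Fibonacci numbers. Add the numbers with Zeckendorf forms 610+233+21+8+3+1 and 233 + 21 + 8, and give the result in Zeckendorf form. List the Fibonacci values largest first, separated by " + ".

The two numbers are 876 and 262, so their sum is 1138.
987 ≤ 1138 < 1597, so take 987; remainder 151
144 ≤ 151 < 233, so take 144; remainder 7
5 ≤ 7 < 8, so take 5; remainder 2
2 ≤ 2 < 3, so take 2; remainder 0

987 + 144 + 5 + 2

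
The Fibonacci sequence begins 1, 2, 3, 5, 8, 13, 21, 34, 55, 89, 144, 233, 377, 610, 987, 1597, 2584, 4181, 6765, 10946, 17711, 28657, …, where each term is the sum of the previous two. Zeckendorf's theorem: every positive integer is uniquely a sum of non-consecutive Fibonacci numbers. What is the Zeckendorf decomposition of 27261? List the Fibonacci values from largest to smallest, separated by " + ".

27261: greatest Fibonacci not exceeding it is 17711, leaving 9550
9550: greatest Fibonacci not exceeding it is 6765, leaving 2785
2785: greatest Fibonacci not exceeding it is 2584, leaving 201
201: greatest Fibonacci not exceeding it is 144, leaving 57
57: greatest Fibonacci not exceeding it is 55, leaving 2
2: greatest Fibonacci not exceeding it is 2, leaving 0
So 27261 = 17711 + 6765 + 2584 + 144 + 55 + 2, with no two terms consecutive in the sequence.

17711 + 6765 + 2584 + 144 + 55 + 2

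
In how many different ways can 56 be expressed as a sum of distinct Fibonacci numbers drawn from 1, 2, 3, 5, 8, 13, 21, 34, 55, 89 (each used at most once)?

56 = 55+1 = 34+21+1 = 34+13+8+1 = … (1 more), for 4 in all.

4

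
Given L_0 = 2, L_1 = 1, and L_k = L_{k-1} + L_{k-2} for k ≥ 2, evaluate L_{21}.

Iterating the recurrence up to L_{17} = 3571 and L_{16} = 2207:
L_{18} = L_{17} + L_{16} = 3571 + 2207 = 5778
L_{19} = L_{18} + L_{17} = 5778 + 3571 = 9349
L_{20} = L_{19} + L_{18} = 9349 + 5778 = 15127
L_{21} = L_{20} + L_{19} = 15127 + 9349 = 24476

24476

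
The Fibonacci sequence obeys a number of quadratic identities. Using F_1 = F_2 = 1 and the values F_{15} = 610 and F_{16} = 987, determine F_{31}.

By F_{2k+1} = F_k² + F_{k+1}²: F_{31} = 610² + 987² = 372100 + 974169 = 1346269.

1346269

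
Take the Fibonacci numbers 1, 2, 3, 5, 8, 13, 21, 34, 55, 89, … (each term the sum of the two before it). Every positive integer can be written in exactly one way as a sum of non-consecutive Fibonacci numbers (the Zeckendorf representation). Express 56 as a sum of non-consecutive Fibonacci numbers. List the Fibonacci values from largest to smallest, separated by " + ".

Greedy algorithm:
56 − 55 = 1
1 − 1 = 0
So 56 = 55 + 1, with no two terms consecutive in the sequence.

55 + 1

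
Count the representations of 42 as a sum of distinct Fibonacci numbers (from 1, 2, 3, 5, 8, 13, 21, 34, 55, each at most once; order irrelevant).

6

Starting from the Zeckendorf form and repeatedly splitting a term F_k into F_{k−1} + F_{k−2} (when neither is already used) reaches every representation.
42 = 34+8 = 34+5+3 = 21+13+8 = 34+5+2+1 = 21+13+5+3 = … (1 more), for 6 in all.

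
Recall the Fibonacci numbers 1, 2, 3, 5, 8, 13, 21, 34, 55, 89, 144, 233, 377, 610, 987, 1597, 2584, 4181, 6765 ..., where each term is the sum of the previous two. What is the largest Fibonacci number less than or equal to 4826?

4181 ≤ 4826 < 6765, so the largest Fibonacci number not exceeding 4826 is 4181.

4181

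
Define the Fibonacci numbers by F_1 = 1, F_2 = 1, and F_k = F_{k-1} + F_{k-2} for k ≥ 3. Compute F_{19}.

4181

Iterating the recurrence up to F_{11} = 89 and F_{10} = 55:
F_{12} = F_{11} + F_{10} = 89 + 55 = 144
F_{13} = F_{12} + F_{11} = 144 + 89 = 233
F_{14} = F_{13} + F_{12} = 233 + 144 = 377
F_{15} = F_{14} + F_{13} = 377 + 233 = 610
F_{16} = F_{15} + F_{14} = 610 + 377 = 987
F_{17} = F_{16} + F_{15} = 987 + 610 = 1597
F_{18} = F_{17} + F_{16} = 1597 + 987 = 2584
F_{19} = F_{18} + F_{17} = 2584 + 1597 = 4181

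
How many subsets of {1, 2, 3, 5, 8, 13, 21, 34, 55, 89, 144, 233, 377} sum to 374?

Starting from the Zeckendorf form and repeatedly splitting a term F_k into F_{k−1} + F_{k−2} (when neither is already used) reaches every representation.
374 = 233+89+34+13+5 = 233+89+34+13+3+2 = 233+89+34+8+5+3+2 = 233+89+21+13+8+5+3+2 = … (2 more), for 6 in all.

6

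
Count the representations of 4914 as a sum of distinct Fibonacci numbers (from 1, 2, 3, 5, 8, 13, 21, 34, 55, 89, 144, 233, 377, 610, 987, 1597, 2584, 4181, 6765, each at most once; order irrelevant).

44

Starting from the Zeckendorf form and repeatedly splitting a term F_k into F_{k−1} + F_{k−2} (when neither is already used) reaches every representation.
4914 = 4181+610+89+34 = 4181+610+89+21+13 = 4181+377+233+89+34 = 4181+610+89+21+8+5 = 4181+610+55+34+21+13 = … (39 more), for 44 in all.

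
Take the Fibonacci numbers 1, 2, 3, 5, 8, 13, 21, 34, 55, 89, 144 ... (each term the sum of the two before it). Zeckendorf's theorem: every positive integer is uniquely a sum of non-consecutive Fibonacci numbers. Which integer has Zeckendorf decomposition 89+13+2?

89+13+2 = 104.

104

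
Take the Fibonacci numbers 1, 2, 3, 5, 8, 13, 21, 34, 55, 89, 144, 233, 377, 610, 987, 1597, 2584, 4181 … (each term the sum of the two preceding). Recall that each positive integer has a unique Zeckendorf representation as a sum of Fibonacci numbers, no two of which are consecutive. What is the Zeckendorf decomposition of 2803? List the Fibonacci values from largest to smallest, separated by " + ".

Repeatedly subtract the largest Fibonacci number that fits:
2803 − 2584 = 219
219 − 144 = 75
75 − 55 = 20
20 − 13 = 7
7 − 5 = 2
2 − 2 = 0
So 2803 = 2584 + 144 + 55 + 13 + 5 + 2, with no two terms consecutive in the sequence.

2584 + 144 + 55 + 13 + 5 + 2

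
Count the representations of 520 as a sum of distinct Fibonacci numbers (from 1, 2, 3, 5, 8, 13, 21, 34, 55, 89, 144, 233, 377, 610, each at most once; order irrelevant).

2

Each representation comes from the Zeckendorf form by replacing some F_k with F_{k−1} + F_{k−2} where possible.
520 = 377+89+34+13+5+2 = 233+144+89+34+13+5+2 — 2 representations.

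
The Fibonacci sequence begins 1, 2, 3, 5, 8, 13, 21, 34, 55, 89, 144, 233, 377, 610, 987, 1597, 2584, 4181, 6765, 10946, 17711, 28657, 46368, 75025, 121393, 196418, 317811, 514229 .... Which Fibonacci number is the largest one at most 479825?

317811

317811 ≤ 479825 < 514229, so the largest Fibonacci number not exceeding 479825 is 317811.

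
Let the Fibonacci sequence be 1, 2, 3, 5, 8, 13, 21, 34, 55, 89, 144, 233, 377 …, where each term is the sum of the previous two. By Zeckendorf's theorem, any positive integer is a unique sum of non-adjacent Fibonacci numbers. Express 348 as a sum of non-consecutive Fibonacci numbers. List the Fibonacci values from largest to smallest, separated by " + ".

233 + 89 + 21 + 5

Greedy algorithm:
233 ≤ 348 < 377, so take 233; remainder 115
89 ≤ 115 < 144, so take 89; remainder 26
21 ≤ 26 < 34, so take 21; remainder 5
5 ≤ 5 < 8, so take 5; remainder 0
So 348 = 233 + 89 + 21 + 5, with no two terms consecutive in the sequence.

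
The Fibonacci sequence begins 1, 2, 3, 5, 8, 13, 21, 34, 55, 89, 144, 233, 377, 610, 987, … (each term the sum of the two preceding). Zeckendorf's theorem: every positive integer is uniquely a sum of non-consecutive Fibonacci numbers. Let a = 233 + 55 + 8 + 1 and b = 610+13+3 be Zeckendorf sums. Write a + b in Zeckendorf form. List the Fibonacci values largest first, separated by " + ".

610 + 233 + 55 + 21 + 3 + 1

The two numbers are 297 and 626, so their sum is 923.
Greedy algorithm:
923: greatest Fibonacci not exceeding it is 610, leaving 313
313: greatest Fibonacci not exceeding it is 233, leaving 80
80: greatest Fibonacci not exceeding it is 55, leaving 25
25: greatest Fibonacci not exceeding it is 21, leaving 4
4: greatest Fibonacci not exceeding it is 3, leaving 1
1: greatest Fibonacci not exceeding it is 1, leaving 0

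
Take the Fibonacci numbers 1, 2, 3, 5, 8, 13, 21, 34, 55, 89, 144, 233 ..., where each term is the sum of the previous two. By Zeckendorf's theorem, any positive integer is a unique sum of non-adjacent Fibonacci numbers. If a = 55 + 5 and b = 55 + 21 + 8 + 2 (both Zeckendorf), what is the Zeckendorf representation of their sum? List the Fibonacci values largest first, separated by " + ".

The two numbers are 60 and 86, so their sum is 146.
146: greatest Fibonacci not exceeding it is 144, leaving 2
2: greatest Fibonacci not exceeding it is 2, leaving 0

144 + 2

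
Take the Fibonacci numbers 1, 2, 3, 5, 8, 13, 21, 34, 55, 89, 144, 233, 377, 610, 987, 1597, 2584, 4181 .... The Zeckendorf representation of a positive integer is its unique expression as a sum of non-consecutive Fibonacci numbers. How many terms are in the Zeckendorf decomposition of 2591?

Greedy algorithm:
subtract 2584 from 2591: 7 remains
subtract 5 from 7: 2 remains
subtract 2 from 2: 0 remains
2591 = 2584 + 5 + 2, which has 3 terms.

3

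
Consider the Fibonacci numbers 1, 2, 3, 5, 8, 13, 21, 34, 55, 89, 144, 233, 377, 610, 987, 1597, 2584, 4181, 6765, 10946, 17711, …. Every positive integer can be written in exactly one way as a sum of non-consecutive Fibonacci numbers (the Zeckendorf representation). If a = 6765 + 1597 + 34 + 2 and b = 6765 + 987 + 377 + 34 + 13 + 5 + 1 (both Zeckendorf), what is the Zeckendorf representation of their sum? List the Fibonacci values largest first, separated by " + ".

10946 + 4181 + 987 + 377 + 89

The two numbers are 8398 and 8182, so their sum is 16580.
Greedily peel off the largest Fibonacci term at each step:
10946 ≤ 16580 < 17711, so take 10946; remainder 5634
4181 ≤ 5634 < 6765, so take 4181; remainder 1453
987 ≤ 1453 < 1597, so take 987; remainder 466
377 ≤ 466 < 610, so take 377; remainder 89
89 ≤ 89 < 144, so take 89; remainder 0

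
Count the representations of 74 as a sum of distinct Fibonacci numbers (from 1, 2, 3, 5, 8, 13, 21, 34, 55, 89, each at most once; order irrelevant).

74 = 55+13+5+1 = 55+13+3+2+1 = 34+21+13+5+1 = … (3 more), for 6 in all.

6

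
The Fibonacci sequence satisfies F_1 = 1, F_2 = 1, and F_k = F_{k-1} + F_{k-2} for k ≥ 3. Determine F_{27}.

Iterating the recurrence up to F_{21} = 10946 and F_{20} = 6765:
F_{22} = F_{21} + F_{20} = 10946 + 6765 = 17711
F_{23} = F_{22} + F_{21} = 17711 + 10946 = 28657
F_{24} = F_{23} + F_{22} = 28657 + 17711 = 46368
F_{25} = F_{24} + F_{23} = 46368 + 28657 = 75025
F_{26} = F_{25} + F_{24} = 75025 + 46368 = 121393
F_{27} = F_{26} + F_{25} = 121393 + 75025 = 196418

196418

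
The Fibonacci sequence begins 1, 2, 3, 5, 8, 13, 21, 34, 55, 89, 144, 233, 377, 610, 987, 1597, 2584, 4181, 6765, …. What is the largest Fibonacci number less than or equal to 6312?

4181 ≤ 6312 < 6765, so the largest Fibonacci number not exceeding 6312 is 4181.

4181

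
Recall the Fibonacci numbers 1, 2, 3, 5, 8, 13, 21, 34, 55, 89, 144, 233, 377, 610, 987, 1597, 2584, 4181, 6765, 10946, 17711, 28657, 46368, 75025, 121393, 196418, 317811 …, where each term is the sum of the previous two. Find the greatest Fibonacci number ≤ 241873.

196418 ≤ 241873 < 317811, so the largest Fibonacci number not exceeding 241873 is 196418.

196418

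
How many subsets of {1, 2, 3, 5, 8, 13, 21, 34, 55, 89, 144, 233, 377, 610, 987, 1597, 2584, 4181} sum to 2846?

45

2846 = 2584+233+21+8 = 2584+233+21+5+3 = 2584+144+89+21+8 = … (42 more), for 45 in all.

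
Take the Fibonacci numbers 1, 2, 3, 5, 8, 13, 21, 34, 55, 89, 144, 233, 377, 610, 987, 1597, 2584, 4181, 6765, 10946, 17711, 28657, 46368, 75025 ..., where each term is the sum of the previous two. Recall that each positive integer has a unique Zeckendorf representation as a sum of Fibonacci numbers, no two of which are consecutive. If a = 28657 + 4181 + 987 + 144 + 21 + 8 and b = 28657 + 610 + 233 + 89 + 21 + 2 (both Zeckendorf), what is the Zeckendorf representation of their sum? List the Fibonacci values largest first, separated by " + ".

The two numbers are 33998 and 29612, so their sum is 63610.
63610: greatest Fibonacci not exceeding it is 46368, leaving 17242
17242: greatest Fibonacci not exceeding it is 10946, leaving 6296
6296: greatest Fibonacci not exceeding it is 4181, leaving 2115
2115: greatest Fibonacci not exceeding it is 1597, leaving 518
518: greatest Fibonacci not exceeding it is 377, leaving 141
141: greatest Fibonacci not exceeding it is 89, leaving 52
52: greatest Fibonacci not exceeding it is 34, leaving 18
18: greatest Fibonacci not exceeding it is 13, leaving 5
5: greatest Fibonacci not exceeding it is 5, leaving 0

46368 + 10946 + 4181 + 1597 + 377 + 89 + 34 + 13 + 5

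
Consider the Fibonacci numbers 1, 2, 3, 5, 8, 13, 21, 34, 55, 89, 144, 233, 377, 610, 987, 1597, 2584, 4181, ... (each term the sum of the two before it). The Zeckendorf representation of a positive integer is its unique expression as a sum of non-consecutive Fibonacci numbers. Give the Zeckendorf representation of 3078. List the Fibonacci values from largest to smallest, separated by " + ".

3078: greatest Fibonacci not exceeding it is 2584, leaving 494
494: greatest Fibonacci not exceeding it is 377, leaving 117
117: greatest Fibonacci not exceeding it is 89, leaving 28
28: greatest Fibonacci not exceeding it is 21, leaving 7
7: greatest Fibonacci not exceeding it is 5, leaving 2
2: greatest Fibonacci not exceeding it is 2, leaving 0
So 3078 = 2584 + 377 + 89 + 21 + 5 + 2, with no two terms consecutive in the sequence.

2584 + 377 + 89 + 21 + 5 + 2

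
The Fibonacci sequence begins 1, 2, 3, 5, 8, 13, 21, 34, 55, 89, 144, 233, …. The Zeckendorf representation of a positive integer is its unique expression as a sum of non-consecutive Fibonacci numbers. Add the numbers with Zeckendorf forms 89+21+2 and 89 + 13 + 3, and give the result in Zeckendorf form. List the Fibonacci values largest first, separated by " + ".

The two numbers are 112 and 105, so their sum is 217.
Greedy algorithm:
subtract 144 from 217: 73 remains
subtract 55 from 73: 18 remains
subtract 13 from 18: 5 remains
subtract 5 from 5: 0 remains

144 + 55 + 13 + 5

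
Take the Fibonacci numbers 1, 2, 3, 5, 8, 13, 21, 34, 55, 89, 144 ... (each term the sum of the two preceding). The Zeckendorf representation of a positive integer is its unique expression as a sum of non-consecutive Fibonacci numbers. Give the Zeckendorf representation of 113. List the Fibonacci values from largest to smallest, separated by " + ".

89 + 21 + 3

89 ≤ 113 < 144, so take 89; remainder 24
21 ≤ 24 < 34, so take 21; remainder 3
3 ≤ 3 < 5, so take 3; remainder 0
So 113 = 89 + 21 + 3, with no two terms consecutive in the sequence.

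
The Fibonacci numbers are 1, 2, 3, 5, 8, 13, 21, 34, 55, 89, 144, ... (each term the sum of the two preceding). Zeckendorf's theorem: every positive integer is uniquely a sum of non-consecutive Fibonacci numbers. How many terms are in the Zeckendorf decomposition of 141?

4

subtract 89 from 141: 52 remains
subtract 34 from 52: 18 remains
subtract 13 from 18: 5 remains
subtract 5 from 5: 0 remains
141 = 89 + 34 + 13 + 5, which has 4 terms.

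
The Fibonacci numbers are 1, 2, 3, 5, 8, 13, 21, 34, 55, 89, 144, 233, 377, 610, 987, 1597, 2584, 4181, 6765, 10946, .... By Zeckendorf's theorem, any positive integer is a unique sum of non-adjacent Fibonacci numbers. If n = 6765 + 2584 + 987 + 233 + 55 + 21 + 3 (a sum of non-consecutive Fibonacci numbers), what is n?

6765 + 2584 + 987 + 233 + 55 + 21 + 3 = 10648.

10648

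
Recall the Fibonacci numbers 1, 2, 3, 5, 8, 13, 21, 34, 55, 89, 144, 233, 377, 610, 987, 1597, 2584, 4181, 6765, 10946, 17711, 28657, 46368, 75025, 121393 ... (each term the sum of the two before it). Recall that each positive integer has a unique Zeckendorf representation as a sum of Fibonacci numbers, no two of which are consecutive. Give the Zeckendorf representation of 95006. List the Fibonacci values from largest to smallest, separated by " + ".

subtract 75025 from 95006: 19981 remains
subtract 17711 from 19981: 2270 remains
subtract 1597 from 2270: 673 remains
subtract 610 from 673: 63 remains
subtract 55 from 63: 8 remains
subtract 8 from 8: 0 remains
So 95006 = 75025 + 17711 + 1597 + 610 + 55 + 8, with no two terms consecutive in the sequence.

75025 + 17711 + 1597 + 610 + 55 + 8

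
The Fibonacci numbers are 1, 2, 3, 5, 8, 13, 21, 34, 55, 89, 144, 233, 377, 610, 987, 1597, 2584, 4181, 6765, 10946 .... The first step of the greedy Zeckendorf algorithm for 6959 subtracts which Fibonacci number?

6765

6765 ≤ 6959 < 10946, so the largest Fibonacci number not exceeding 6959 is 6765.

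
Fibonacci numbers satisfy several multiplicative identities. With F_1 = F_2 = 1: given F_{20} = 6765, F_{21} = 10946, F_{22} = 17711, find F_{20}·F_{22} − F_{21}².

-1

6765·17711 − 10946² = 119814915 − 119814916 = -1. (Cassini's identity: F_{k−1}F_{k+1} − F_k² = (−1)^k.)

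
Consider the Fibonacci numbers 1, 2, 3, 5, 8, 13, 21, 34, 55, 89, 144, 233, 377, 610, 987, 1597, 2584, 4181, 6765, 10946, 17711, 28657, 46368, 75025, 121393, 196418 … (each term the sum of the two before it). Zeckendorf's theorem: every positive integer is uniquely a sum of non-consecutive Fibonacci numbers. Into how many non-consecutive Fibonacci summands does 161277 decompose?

7

Repeatedly subtract the largest Fibonacci number that fits:
161277: greatest Fibonacci not exceeding it is 121393, leaving 39884
39884: greatest Fibonacci not exceeding it is 28657, leaving 11227
11227: greatest Fibonacci not exceeding it is 10946, leaving 281
281: greatest Fibonacci not exceeding it is 233, leaving 48
48: greatest Fibonacci not exceeding it is 34, leaving 14
14: greatest Fibonacci not exceeding it is 13, leaving 1
1: greatest Fibonacci not exceeding it is 1, leaving 0
161277 = 121393 + 28657 + 10946 + 233 + 34 + 13 + 1, which has 7 terms.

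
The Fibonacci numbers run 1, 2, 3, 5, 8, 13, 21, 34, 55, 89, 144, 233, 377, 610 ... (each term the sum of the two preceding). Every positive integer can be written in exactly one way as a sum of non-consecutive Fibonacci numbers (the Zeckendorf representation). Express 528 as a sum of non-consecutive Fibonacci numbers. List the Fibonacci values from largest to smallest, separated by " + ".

subtract 377 from 528: 151 remains
subtract 144 from 151: 7 remains
subtract 5 from 7: 2 remains
subtract 2 from 2: 0 remains
So 528 = 377 + 144 + 5 + 2, with no two terms consecutive in the sequence.

377 + 144 + 5 + 2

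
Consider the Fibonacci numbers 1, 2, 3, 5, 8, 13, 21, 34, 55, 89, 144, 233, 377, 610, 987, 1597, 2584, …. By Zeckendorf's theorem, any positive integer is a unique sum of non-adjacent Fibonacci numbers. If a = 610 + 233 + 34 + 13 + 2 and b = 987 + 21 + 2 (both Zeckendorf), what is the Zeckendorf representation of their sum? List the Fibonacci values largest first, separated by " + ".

The two numbers are 892 and 1010, so their sum is 1902.
largest Fibonacci ≤ 1902 is 1597; 1902 − 1597 = 305
largest Fibonacci ≤ 305 is 233; 305 − 233 = 72
largest Fibonacci ≤ 72 is 55; 72 − 55 = 17
largest Fibonacci ≤ 17 is 13; 17 − 13 = 4
largest Fibonacci ≤ 4 is 3; 4 − 3 = 1
largest Fibonacci ≤ 1 is 1; 1 − 1 = 0

1597 + 233 + 55 + 13 + 3 + 1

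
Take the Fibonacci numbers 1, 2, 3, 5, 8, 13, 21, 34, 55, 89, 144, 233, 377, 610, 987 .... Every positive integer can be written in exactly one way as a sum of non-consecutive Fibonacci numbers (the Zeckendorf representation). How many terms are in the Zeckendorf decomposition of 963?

Greedy algorithm:
largest Fibonacci ≤ 963 is 610; 963 − 610 = 353
largest Fibonacci ≤ 353 is 233; 353 − 233 = 120
largest Fibonacci ≤ 120 is 89; 120 − 89 = 31
largest Fibonacci ≤ 31 is 21; 31 − 21 = 10
largest Fibonacci ≤ 10 is 8; 10 − 8 = 2
largest Fibonacci ≤ 2 is 2; 2 − 2 = 0
963 = 610 + 233 + 89 + 21 + 8 + 2, which has 6 terms.

6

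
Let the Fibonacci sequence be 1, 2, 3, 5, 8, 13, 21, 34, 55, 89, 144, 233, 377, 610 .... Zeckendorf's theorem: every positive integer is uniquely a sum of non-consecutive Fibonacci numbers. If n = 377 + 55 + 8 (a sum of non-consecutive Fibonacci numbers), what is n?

377 + 55 + 8 = 440.

440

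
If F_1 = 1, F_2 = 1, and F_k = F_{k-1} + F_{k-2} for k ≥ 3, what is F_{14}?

377

Iterating the recurrence up to F_{7} = 13 and F_{6} = 8:
F_{8} = F_{7} + F_{6} = 13 + 8 = 21
F_{9} = F_{8} + F_{7} = 21 + 13 = 34
F_{10} = F_{9} + F_{8} = 34 + 21 = 55
F_{11} = F_{10} + F_{9} = 55 + 34 = 89
F_{12} = F_{11} + F_{10} = 89 + 55 = 144
F_{13} = F_{12} + F_{11} = 144 + 89 = 233
F_{14} = F_{13} + F_{12} = 233 + 144 = 377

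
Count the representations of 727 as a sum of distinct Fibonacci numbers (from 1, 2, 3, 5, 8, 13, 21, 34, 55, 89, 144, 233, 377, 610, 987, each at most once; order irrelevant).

10

727 = 610+89+21+5+2 = 610+89+13+8+5+2 = 610+55+34+21+5+2 = … (7 more), for 10 in all.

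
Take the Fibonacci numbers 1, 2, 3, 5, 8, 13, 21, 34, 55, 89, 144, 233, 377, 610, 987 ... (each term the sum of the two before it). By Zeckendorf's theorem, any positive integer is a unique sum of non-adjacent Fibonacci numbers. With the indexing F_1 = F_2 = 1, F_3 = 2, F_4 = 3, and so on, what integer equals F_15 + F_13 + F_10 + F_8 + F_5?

924

F_15 + F_13 + F_10 + F_8 + F_5 = 610 + 233 + 55 + 21 + 5 = 924.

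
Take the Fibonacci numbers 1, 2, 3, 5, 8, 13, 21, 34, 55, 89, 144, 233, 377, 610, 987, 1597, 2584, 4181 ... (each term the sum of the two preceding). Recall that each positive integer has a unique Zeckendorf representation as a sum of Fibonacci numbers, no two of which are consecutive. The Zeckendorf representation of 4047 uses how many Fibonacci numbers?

Repeatedly subtract the largest Fibonacci number that fits:
largest Fibonacci ≤ 4047 is 2584; 4047 − 2584 = 1463
largest Fibonacci ≤ 1463 is 987; 1463 − 987 = 476
largest Fibonacci ≤ 476 is 377; 476 − 377 = 99
largest Fibonacci ≤ 99 is 89; 99 − 89 = 10
largest Fibonacci ≤ 10 is 8; 10 − 8 = 2
largest Fibonacci ≤ 2 is 2; 2 − 2 = 0
4047 = 2584 + 987 + 377 + 89 + 8 + 2, which has 6 terms.

6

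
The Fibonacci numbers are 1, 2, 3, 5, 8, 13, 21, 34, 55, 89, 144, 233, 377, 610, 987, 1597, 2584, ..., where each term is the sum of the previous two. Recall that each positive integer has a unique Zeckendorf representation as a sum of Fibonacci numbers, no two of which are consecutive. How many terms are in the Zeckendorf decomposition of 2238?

5

2238: greatest Fibonacci not exceeding it is 1597, leaving 641
641: greatest Fibonacci not exceeding it is 610, leaving 31
31: greatest Fibonacci not exceeding it is 21, leaving 10
10: greatest Fibonacci not exceeding it is 8, leaving 2
2: greatest Fibonacci not exceeding it is 2, leaving 0
2238 = 1597 + 610 + 21 + 8 + 2, which has 5 terms.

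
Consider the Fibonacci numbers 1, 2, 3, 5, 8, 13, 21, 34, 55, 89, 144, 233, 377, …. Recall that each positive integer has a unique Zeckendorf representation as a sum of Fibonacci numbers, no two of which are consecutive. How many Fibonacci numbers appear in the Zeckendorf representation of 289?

233 ≤ 289 < 377, so take 233; remainder 56
55 ≤ 56 < 89, so take 55; remainder 1
1 ≤ 1 < 2, so take 1; remainder 0
289 = 233 + 55 + 1, which has 3 terms.

3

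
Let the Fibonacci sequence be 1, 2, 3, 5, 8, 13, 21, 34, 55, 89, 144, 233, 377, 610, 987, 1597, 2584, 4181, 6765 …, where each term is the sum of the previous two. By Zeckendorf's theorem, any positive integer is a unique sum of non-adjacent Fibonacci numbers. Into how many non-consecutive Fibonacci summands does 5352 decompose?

6

Repeatedly subtract the largest Fibonacci number that fits:
4181 ≤ 5352 < 6765, so take 4181; remainder 1171
987 ≤ 1171 < 1597, so take 987; remainder 184
144 ≤ 184 < 233, so take 144; remainder 40
34 ≤ 40 < 55, so take 34; remainder 6
5 ≤ 6 < 8, so take 5; remainder 1
1 ≤ 1 < 2, so take 1; remainder 0
5352 = 4181 + 987 + 144 + 34 + 5 + 1, which has 6 terms.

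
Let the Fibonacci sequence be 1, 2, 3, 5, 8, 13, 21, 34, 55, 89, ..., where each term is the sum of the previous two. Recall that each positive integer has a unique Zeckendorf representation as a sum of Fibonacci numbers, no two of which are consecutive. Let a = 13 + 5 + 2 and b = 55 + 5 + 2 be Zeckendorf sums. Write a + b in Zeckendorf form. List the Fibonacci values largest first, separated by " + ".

55 + 21 + 5 + 1

The two numbers are 20 and 62, so their sum is 82.
55 ≤ 82 < 89, so take 55; remainder 27
21 ≤ 27 < 34, so take 21; remainder 6
5 ≤ 6 < 8, so take 5; remainder 1
1 ≤ 1 < 2, so take 1; remainder 0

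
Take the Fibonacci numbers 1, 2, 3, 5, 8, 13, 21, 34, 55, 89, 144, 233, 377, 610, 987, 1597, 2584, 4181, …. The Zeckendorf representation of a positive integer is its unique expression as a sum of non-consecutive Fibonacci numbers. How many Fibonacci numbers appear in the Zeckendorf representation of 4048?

Greedy algorithm:
4048 − 2584 = 1464
1464 − 987 = 477
477 − 377 = 100
100 − 89 = 11
11 − 8 = 3
3 − 3 = 0
4048 = 2584 + 987 + 377 + 89 + 8 + 3, which has 6 terms.

6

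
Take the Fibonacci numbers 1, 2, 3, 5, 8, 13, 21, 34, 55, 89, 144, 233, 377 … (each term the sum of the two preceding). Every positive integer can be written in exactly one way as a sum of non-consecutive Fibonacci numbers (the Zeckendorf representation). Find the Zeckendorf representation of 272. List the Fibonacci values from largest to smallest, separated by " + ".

233 ≤ 272 < 377, so take 233; remainder 39
34 ≤ 39 < 55, so take 34; remainder 5
5 ≤ 5 < 8, so take 5; remainder 0
So 272 = 233 + 34 + 5, with no two terms consecutive in the sequence.

233 + 34 + 5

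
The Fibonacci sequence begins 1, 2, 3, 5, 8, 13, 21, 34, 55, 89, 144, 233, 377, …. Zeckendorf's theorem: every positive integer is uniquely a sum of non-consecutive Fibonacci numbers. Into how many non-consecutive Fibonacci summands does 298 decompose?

233 ≤ 298 < 377, so take 233; remainder 65
55 ≤ 65 < 89, so take 55; remainder 10
8 ≤ 10 < 13, so take 8; remainder 2
2 ≤ 2 < 3, so take 2; remainder 0
298 = 233 + 55 + 8 + 2, which has 4 terms.

4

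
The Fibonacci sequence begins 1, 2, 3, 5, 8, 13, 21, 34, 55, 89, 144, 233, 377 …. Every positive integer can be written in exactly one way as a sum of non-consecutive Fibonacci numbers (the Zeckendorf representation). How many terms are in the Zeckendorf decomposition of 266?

subtract 233 from 266: 33 remains
subtract 21 from 33: 12 remains
subtract 8 from 12: 4 remains
subtract 3 from 4: 1 remains
subtract 1 from 1: 0 remains
266 = 233 + 21 + 8 + 3 + 1, which has 5 terms.

5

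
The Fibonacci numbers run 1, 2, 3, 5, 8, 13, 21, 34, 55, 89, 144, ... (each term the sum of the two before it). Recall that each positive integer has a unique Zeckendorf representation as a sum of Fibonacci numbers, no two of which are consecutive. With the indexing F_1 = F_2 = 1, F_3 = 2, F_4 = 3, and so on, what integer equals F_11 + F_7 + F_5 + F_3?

F_11 + F_7 + F_5 + F_3 = 89 + 13 + 5 + 2 = 109.

109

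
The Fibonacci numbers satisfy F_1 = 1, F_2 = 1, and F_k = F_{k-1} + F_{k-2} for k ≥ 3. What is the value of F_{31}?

Iterating the recurrence up to F_{24} = 46368 and F_{23} = 28657:
F_{25} = F_{24} + F_{23} = 46368 + 28657 = 75025
F_{26} = F_{25} + F_{24} = 75025 + 46368 = 121393
F_{27} = F_{26} + F_{25} = 121393 + 75025 = 196418
F_{28} = F_{27} + F_{26} = 196418 + 121393 = 317811
F_{29} = F_{28} + F_{27} = 317811 + 196418 = 514229
F_{30} = F_{29} + F_{28} = 514229 + 317811 = 832040
F_{31} = F_{30} + F_{29} = 832040 + 514229 = 1346269

1346269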